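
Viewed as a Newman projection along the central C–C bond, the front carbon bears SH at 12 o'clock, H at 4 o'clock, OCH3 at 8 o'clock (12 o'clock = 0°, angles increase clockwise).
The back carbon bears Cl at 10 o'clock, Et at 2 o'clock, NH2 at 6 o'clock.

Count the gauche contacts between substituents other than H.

Non-H gauche pairs: SH(0°)/Cl(300°); SH(0°)/Et(60°); OCH3(240°)/Cl(300°); OCH3(240°)/NH2(180°) — 4 interactions.

4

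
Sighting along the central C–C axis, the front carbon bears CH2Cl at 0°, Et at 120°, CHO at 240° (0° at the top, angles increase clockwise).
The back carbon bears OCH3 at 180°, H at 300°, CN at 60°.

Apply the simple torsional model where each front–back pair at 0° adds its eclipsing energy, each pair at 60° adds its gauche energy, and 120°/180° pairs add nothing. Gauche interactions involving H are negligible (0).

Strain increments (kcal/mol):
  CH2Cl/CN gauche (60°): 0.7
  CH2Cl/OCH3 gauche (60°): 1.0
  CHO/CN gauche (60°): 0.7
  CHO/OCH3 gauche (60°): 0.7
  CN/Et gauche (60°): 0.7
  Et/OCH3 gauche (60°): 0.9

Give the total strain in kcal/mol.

3.0 kcal/mol

This conformer (staggered): CH2Cl(0°)/CN(60°) gauche 0.7; Et(120°)/OCH3(180°) gauche 0.9; Et(120°)/CN(60°) gauche 0.7; CHO(240°)/OCH3(180°) gauche 0.7 → 3.0 kcal/mol.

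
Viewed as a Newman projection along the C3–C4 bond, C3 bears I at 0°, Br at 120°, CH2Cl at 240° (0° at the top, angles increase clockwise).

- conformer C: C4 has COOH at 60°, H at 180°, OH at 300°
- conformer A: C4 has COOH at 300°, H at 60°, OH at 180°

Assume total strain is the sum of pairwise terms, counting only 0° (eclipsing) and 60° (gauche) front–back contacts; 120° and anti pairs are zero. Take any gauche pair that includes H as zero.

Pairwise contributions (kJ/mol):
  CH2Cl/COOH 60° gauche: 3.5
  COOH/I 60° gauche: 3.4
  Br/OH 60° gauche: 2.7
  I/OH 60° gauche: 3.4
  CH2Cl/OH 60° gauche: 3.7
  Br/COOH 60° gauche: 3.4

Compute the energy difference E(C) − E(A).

C is staggered. I at 0° is gauche with COOH at 60° (3.4); I at 0° is gauche with OH at 300° (3.4); Br at 120° is gauche with COOH at 60° (3.4); CH2Cl at 240° is gauche with OH at 300° (3.7). Total 13.9 kJ/mol.
A is staggered. I at 0° is gauche with COOH at 300° (3.4); Br at 120° is gauche with OH at 180° (2.7); CH2Cl at 240° is gauche with COOH at 300° (3.5); CH2Cl at 240° is gauche with OH at 180° (3.7). Total 13.3 kJ/mol.
E(C) − E(A) = 13.9 − 13.3 = +0.6 kJ/mol.

+0.6 kJ/mol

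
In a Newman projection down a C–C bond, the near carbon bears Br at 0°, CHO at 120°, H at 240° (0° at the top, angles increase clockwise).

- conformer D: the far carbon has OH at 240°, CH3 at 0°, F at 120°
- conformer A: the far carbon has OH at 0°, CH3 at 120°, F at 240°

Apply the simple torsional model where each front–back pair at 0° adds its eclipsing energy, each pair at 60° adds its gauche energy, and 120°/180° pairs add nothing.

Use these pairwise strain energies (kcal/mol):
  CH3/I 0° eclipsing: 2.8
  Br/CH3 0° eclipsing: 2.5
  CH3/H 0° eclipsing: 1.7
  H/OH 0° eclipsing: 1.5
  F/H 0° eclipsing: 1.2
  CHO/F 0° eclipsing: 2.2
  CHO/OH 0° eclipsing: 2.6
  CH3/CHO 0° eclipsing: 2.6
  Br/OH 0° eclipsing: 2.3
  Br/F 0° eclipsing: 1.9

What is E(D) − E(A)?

+0.1 kcal/mol

D is eclipsed. Br at 0° is eclipsed with CH3 at 0° (2.5); CHO at 120° is eclipsed with F at 120° (2.2); H at 240° is eclipsed with OH at 240° (1.5). Total 6.2 kcal/mol.
A is eclipsed. Br at 0° is eclipsed with OH at 0° (2.3); CHO at 120° is eclipsed with CH3 at 120° (2.6); H at 240° is eclipsed with F at 240° (1.2). Total 6.1 kcal/mol.
E(D) − E(A) = 6.2 − 6.1 = +0.1 kcal/mol.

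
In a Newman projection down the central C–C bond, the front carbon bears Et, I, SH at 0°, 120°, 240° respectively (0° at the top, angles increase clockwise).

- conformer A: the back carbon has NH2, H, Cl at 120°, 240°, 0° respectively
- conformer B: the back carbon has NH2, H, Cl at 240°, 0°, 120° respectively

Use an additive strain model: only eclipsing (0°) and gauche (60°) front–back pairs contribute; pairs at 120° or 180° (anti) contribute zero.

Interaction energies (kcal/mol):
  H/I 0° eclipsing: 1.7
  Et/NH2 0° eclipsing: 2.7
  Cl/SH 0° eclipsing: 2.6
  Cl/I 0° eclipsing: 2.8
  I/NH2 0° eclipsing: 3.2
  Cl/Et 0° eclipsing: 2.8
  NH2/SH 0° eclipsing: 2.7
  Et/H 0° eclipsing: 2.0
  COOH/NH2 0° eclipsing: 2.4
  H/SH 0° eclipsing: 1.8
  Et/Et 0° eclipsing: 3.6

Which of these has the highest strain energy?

A

A (eclipsed): Et–Cl eclipsed, I–NH2 eclipsed, SH–H eclipsed; 2.8 + 3.2 + 1.8 = 7.8 kcal/mol.
B (eclipsed): Et–H eclipsed, I–Cl eclipsed, SH–NH2 eclipsed; 2.0 + 2.8 + 2.7 = 7.5 kcal/mol.
A has the highest total (7.8 kcal/mol).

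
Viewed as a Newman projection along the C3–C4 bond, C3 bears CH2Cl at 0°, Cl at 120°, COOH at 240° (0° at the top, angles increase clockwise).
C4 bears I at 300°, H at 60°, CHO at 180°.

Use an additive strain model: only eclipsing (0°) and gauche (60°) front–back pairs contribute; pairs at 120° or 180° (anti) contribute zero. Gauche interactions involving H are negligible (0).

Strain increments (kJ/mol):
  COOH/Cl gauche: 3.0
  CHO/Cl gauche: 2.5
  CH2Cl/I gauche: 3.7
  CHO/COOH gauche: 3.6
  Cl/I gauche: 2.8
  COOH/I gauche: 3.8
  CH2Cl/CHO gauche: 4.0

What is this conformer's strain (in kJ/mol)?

13.6 kJ/mol

This conformer (staggered): CH2Cl(0°)/I(300°) gauche 3.7; Cl(120°)/CHO(180°) gauche 2.5; COOH(240°)/I(300°) gauche 3.8; COOH(240°)/CHO(180°) gauche 3.6 → 13.6 kJ/mol.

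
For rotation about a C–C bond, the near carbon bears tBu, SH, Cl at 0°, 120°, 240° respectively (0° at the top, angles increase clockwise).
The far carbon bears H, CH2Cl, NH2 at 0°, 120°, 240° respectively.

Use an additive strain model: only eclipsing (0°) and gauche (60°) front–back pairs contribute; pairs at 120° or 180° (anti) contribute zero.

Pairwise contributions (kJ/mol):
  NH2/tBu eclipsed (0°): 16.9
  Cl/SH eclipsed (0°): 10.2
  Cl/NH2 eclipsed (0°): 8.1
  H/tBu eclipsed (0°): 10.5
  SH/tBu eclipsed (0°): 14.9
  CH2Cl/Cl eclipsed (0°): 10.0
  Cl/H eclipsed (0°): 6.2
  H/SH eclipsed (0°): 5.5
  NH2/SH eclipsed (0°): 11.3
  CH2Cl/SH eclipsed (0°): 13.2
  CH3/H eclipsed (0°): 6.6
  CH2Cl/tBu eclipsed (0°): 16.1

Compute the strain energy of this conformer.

This conformer (eclipsed): tBu–H eclipsed, SH–CH2Cl eclipsed, Cl–NH2 eclipsed; 10.5 + 13.2 + 8.1 = 31.8 kJ/mol.

31.8 kJ/mol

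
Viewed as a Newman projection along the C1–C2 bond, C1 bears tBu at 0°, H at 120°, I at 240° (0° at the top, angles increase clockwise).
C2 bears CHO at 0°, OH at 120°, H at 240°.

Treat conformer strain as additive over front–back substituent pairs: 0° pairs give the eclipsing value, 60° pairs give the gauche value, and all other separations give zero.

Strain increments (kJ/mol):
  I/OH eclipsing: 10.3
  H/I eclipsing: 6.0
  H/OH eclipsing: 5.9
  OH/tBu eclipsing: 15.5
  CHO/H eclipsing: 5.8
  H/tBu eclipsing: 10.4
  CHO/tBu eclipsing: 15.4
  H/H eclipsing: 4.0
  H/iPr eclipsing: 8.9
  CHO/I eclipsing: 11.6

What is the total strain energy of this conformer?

This conformer (eclipsed): tBu(0°)/CHO(0°) eclipsed 15.4; H(120°)/OH(120°) eclipsed 5.9; I(240°)/H(240°) eclipsed 6.0 → 27.3 kJ/mol.

27.3 kJ/mol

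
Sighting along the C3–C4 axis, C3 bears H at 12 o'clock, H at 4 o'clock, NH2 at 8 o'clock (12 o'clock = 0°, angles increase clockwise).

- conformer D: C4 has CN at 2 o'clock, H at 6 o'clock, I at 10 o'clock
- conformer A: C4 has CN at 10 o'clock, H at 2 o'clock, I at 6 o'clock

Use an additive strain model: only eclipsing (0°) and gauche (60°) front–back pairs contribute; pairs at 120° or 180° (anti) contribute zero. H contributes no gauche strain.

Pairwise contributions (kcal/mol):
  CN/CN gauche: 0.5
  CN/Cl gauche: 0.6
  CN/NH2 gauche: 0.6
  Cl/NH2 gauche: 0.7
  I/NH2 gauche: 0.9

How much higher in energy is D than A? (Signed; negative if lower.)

D (staggered): NH2(240°)/I(300°) gauche 0.9 → 0.9 kcal/mol.
A (staggered): NH2(240°)/CN(300°) gauche 0.6; NH2(240°)/I(180°) gauche 0.9 → 1.5 kcal/mol.
E(D) − E(A) = 0.9 − 1.5 = -0.6 kcal/mol.

-0.6 kcal/mol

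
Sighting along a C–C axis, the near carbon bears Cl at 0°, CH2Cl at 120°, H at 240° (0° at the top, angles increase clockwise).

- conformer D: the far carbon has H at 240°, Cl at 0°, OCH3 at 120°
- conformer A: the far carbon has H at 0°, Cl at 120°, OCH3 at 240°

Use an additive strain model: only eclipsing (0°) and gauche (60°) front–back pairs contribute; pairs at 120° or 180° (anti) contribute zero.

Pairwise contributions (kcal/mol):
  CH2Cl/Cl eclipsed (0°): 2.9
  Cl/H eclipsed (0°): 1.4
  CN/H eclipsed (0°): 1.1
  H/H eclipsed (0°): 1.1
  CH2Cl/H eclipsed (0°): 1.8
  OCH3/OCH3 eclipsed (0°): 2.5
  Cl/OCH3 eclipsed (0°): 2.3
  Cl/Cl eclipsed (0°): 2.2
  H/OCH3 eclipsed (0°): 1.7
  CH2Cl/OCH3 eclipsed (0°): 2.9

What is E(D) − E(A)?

D (eclipsed): Cl(0°)/Cl(0°) eclipsed 2.2; CH2Cl(120°)/OCH3(120°) eclipsed 2.9; H(240°)/H(240°) eclipsed 1.1 → 6.2 kcal/mol.
A (eclipsed): Cl(0°)/H(0°) eclipsed 1.4; CH2Cl(120°)/Cl(120°) eclipsed 2.9; H(240°)/OCH3(240°) eclipsed 1.7 → 6.0 kcal/mol.
E(D) − E(A) = 6.2 − 6.0 = +0.2 kcal/mol.

+0.2 kcal/mol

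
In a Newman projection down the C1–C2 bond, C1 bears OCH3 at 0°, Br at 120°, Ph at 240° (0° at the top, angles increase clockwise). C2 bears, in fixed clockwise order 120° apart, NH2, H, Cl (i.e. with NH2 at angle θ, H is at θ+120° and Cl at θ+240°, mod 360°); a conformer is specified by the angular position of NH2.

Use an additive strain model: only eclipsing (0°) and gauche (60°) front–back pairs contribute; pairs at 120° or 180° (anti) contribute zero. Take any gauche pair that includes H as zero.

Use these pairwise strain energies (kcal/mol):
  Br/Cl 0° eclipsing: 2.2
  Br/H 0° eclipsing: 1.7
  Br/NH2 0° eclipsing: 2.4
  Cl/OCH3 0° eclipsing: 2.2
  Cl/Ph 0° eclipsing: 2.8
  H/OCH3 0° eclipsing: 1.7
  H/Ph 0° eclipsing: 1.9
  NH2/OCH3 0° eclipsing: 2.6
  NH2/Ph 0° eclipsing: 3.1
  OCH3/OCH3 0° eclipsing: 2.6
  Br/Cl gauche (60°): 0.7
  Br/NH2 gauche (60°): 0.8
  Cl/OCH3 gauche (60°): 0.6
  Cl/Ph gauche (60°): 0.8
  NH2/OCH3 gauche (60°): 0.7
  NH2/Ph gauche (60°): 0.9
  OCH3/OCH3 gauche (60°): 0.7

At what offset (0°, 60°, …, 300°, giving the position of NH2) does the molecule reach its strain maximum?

0°

NH2 at 0° (eclipsed): OCH3–NH2 eclipsed, Br–H eclipsed, Ph–Cl eclipsed; 2.6 + 1.7 + 2.8 = 7.1 kcal/mol.
NH2 at 60° (staggered): OCH3–NH2 gauche, OCH3–Cl gauche, Br–NH2 gauche, Ph–Cl gauche; 0.7 + 0.6 + 0.8 + 0.8 = 2.9 kcal/mol.
NH2 at 120° (eclipsed): OCH3–Cl eclipsed, Br–NH2 eclipsed, Ph–H eclipsed; 2.2 + 2.4 + 1.9 = 6.5 kcal/mol.
NH2 at 180° (staggered): OCH3–Cl gauche, Br–NH2 gauche, Br–Cl gauche, Ph–NH2 gauche; 0.6 + 0.8 + 0.7 + 0.9 = 3.0 kcal/mol.
NH2 at 240° (eclipsed): OCH3–H eclipsed, Br–Cl eclipsed, Ph–NH2 eclipsed; 1.7 + 2.2 + 3.1 = 7.0 kcal/mol.
NH2 at 300° (staggered): OCH3–NH2 gauche, Br–Cl gauche, Ph–NH2 gauche, Ph–Cl gauche; 0.7 + 0.7 + 0.9 + 0.8 = 3.1 kcal/mol.
The maximum (7.1 kcal/mol) occurs with NH2 at 0°.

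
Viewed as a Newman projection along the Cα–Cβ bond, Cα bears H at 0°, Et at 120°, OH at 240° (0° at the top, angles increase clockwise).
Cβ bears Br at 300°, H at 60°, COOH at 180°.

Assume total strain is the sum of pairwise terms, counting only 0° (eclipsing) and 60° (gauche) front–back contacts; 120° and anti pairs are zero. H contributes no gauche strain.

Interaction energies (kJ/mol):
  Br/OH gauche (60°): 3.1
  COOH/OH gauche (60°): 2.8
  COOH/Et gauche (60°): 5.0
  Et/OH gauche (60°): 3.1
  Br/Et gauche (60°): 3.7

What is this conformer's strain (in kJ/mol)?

10.9 kJ/mol

This conformer is staggered. Et at 120° is gauche with COOH at 180° (5.0); OH at 240° is gauche with Br at 300° (3.1); OH at 240° is gauche with COOH at 180° (2.8). Total 10.9 kJ/mol.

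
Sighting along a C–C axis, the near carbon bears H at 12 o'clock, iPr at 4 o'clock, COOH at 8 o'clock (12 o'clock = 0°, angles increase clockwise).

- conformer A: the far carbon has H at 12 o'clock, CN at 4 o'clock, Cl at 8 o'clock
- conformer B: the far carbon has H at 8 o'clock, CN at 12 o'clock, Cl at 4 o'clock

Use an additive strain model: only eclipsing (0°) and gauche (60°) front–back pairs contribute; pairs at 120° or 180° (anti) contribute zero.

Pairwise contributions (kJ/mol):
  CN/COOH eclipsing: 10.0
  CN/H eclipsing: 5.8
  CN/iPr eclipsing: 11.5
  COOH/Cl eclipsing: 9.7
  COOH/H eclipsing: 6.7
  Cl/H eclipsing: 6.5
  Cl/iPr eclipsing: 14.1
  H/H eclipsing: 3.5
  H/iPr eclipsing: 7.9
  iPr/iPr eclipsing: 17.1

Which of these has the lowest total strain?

A

A is eclipsed. H at 0° is eclipsed with H at 0° (3.5); iPr at 120° is eclipsed with CN at 120° (11.5); COOH at 240° is eclipsed with Cl at 240° (9.7). Total 24.7 kJ/mol.
B is eclipsed. H at 0° is eclipsed with CN at 0° (5.8); iPr at 120° is eclipsed with Cl at 120° (14.1); COOH at 240° is eclipsed with H at 240° (6.7). Total 26.6 kJ/mol.
A has the lowest total (24.7 kJ/mol).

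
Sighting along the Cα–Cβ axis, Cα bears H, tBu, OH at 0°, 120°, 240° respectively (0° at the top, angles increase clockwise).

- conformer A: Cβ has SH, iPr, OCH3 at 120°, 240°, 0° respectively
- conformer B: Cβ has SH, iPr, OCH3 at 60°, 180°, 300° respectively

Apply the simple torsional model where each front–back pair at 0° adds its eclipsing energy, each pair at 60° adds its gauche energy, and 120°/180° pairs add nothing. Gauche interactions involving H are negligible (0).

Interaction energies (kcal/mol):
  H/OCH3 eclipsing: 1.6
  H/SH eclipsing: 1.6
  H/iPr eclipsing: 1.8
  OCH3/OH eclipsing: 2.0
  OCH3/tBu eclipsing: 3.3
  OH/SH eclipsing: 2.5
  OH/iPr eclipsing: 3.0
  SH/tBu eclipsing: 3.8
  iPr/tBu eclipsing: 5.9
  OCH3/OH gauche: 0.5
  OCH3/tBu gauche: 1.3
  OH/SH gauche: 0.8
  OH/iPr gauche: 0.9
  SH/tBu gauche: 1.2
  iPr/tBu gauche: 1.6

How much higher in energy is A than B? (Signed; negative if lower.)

A (eclipsed): H–OCH3 eclipsed, tBu–SH eclipsed, OH–iPr eclipsed; 1.6 + 3.8 + 3.0 = 8.4 kcal/mol.
B (staggered): tBu–SH gauche, tBu–iPr gauche, OH–iPr gauche, OH–OCH3 gauche; 1.2 + 1.6 + 0.9 + 0.5 = 4.2 kcal/mol.
E(A) − E(B) = 8.4 − 4.2 = +4.2 kcal/mol.

+4.2 kcal/mol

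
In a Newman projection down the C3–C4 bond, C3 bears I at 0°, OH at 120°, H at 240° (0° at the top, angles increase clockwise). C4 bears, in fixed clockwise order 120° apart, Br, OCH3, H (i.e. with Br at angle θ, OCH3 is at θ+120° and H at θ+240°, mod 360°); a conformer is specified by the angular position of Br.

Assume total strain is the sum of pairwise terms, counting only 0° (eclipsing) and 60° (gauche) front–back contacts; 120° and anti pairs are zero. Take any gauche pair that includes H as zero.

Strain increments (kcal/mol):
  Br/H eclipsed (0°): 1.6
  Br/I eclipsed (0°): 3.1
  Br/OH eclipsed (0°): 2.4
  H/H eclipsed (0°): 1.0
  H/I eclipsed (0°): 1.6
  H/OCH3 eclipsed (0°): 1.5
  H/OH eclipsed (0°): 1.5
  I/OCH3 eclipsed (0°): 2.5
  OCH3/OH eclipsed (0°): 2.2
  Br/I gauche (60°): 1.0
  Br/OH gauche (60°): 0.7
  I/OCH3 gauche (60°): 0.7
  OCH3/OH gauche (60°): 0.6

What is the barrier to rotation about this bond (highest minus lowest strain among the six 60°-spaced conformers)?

4.9 kcal/mol

Br at 0° is eclipsed. I at 0° is eclipsed with Br at 0° (3.1); OH at 120° is eclipsed with OCH3 at 120° (2.2); H at 240° is eclipsed with H at 240° (1.0). Total 6.3 kcal/mol.
Br at 60° is staggered. I at 0° is gauche with Br at 60° (1.0); OH at 120° is gauche with Br at 60° (0.7); OH at 120° is gauche with OCH3 at 180° (0.6). Total 2.3 kcal/mol.
Br at 120° is eclipsed. I at 0° is eclipsed with H at 0° (1.6); OH at 120° is eclipsed with Br at 120° (2.4); H at 240° is eclipsed with OCH3 at 240° (1.5). Total 5.5 kcal/mol.
Br at 180° is staggered. I at 0° is gauche with OCH3 at 300° (0.7); OH at 120° is gauche with Br at 180° (0.7). Total 1.4 kcal/mol.
Br at 240° is eclipsed. I at 0° is eclipsed with OCH3 at 0° (2.5); OH at 120° is eclipsed with H at 120° (1.5); H at 240° is eclipsed with Br at 240° (1.6). Total 5.6 kcal/mol.
Br at 300° is staggered. I at 0° is gauche with Br at 300° (1.0); I at 0° is gauche with OCH3 at 60° (0.7); OH at 120° is gauche with OCH3 at 60° (0.6). Total 2.3 kcal/mol.
Max at 0° (6.3 kcal/mol), min at 180° (1.4 kcal/mol); barrier = 4.9 kcal/mol.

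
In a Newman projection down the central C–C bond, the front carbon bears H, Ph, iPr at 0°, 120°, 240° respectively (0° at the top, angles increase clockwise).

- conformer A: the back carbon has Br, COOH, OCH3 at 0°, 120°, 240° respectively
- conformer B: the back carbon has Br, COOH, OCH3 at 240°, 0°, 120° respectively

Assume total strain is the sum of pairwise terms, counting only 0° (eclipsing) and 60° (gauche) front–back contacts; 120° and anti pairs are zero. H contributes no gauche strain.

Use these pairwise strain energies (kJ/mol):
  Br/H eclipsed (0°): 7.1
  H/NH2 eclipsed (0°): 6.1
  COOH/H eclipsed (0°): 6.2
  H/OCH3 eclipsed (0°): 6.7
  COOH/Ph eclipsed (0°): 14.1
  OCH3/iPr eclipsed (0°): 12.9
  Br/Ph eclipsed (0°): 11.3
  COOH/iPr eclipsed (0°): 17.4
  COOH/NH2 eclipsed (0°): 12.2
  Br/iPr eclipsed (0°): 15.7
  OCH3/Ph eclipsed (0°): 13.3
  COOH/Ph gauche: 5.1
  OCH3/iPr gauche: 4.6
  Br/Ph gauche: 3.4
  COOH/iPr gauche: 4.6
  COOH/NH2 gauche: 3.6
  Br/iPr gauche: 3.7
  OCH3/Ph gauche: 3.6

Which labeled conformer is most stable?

A (eclipsed): H(0°)/Br(0°) eclipsed 7.1; Ph(120°)/COOH(120°) eclipsed 14.1; iPr(240°)/OCH3(240°) eclipsed 12.9 → 34.1 kJ/mol.
B (eclipsed): H(0°)/COOH(0°) eclipsed 6.2; Ph(120°)/OCH3(120°) eclipsed 13.3; iPr(240°)/Br(240°) eclipsed 15.7 → 35.2 kJ/mol.
A has the lowest total (34.1 kJ/mol).

A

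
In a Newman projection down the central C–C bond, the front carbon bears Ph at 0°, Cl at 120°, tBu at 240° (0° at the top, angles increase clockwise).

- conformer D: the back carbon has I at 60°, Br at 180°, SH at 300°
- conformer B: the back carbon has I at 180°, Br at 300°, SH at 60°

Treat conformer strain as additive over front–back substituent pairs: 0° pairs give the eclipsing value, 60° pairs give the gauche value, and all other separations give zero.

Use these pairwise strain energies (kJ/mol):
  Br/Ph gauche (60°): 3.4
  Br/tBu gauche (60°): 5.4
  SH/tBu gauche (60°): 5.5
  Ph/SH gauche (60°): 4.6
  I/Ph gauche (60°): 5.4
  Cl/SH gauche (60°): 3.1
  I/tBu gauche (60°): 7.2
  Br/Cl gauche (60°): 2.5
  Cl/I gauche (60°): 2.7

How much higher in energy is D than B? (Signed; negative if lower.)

-0.3 kJ/mol

D (staggered): Ph(0°)/I(60°) gauche 5.4; Ph(0°)/SH(300°) gauche 4.6; Cl(120°)/I(60°) gauche 2.7; Cl(120°)/Br(180°) gauche 2.5; tBu(240°)/Br(180°) gauche 5.4; tBu(240°)/SH(300°) gauche 5.5 → 26.1 kJ/mol.
B (staggered): Ph(0°)/Br(300°) gauche 3.4; Ph(0°)/SH(60°) gauche 4.6; Cl(120°)/I(180°) gauche 2.7; Cl(120°)/SH(60°) gauche 3.1; tBu(240°)/I(180°) gauche 7.2; tBu(240°)/Br(300°) gauche 5.4 → 26.4 kJ/mol.
E(D) − E(B) = 26.1 − 26.4 = -0.3 kJ/mol.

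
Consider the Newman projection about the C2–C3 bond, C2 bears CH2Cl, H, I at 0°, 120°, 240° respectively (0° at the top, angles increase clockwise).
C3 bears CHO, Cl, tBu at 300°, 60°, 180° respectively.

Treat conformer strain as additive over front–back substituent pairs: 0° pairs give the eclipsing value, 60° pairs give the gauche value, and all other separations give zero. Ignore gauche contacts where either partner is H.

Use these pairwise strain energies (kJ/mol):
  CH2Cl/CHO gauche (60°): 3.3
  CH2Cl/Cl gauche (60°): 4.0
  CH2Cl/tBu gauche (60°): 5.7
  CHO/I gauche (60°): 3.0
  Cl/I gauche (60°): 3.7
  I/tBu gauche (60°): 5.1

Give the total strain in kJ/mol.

15.4 kJ/mol

This conformer (staggered): CH2Cl–CHO gauche, CH2Cl–Cl gauche, I–CHO gauche, I–tBu gauche; 3.3 + 4.0 + 3.0 + 5.1 = 15.4 kJ/mol.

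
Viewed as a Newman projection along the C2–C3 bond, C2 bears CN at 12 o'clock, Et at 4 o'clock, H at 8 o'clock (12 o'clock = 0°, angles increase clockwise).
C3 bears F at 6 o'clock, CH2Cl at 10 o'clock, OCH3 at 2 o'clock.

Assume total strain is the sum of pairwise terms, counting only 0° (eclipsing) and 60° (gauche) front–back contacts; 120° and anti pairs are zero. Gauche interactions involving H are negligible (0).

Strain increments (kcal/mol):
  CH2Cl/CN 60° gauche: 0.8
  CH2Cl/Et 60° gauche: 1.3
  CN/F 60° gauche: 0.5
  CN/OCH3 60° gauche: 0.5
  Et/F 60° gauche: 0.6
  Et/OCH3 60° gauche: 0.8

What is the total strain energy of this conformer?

2.7 kcal/mol

This conformer (staggered): CN(0°)/CH2Cl(300°) gauche 0.8; CN(0°)/OCH3(60°) gauche 0.5; Et(120°)/F(180°) gauche 0.6; Et(120°)/OCH3(60°) gauche 0.8 → 2.7 kcal/mol.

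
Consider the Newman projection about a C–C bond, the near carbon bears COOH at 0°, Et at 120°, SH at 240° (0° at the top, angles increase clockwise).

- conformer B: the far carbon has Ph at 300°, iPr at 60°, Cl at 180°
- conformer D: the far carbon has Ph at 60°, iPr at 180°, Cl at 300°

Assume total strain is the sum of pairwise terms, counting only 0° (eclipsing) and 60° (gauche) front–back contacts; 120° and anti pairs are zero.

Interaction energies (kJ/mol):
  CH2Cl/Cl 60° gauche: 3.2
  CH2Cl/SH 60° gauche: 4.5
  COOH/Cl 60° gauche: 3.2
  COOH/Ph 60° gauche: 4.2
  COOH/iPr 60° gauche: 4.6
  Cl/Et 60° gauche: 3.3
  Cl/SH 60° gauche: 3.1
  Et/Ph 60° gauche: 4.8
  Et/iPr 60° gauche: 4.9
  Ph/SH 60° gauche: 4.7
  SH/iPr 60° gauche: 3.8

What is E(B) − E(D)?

+0.8 kJ/mol

B (staggered): COOH–Ph gauche, COOH–iPr gauche, Et–iPr gauche, Et–Cl gauche, SH–Ph gauche, SH–Cl gauche; 4.2 + 4.6 + 4.9 + 3.3 + 4.7 + 3.1 = 24.8 kJ/mol.
D (staggered): COOH–Ph gauche, COOH–Cl gauche, Et–Ph gauche, Et–iPr gauche, SH–iPr gauche, SH–Cl gauche; 4.2 + 3.2 + 4.8 + 4.9 + 3.8 + 3.1 = 24.0 kJ/mol.
E(B) − E(D) = 24.8 − 24.0 = +0.8 kJ/mol.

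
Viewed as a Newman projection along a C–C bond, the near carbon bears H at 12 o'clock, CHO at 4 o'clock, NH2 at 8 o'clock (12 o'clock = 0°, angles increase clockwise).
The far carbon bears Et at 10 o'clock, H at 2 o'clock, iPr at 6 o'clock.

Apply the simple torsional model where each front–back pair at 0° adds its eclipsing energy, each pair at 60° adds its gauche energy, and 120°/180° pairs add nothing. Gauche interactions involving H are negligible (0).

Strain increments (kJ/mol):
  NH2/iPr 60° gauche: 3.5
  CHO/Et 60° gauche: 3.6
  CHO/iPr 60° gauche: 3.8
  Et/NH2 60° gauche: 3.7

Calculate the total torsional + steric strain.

11.0 kJ/mol

This conformer (staggered): CHO(120°)/iPr(180°) gauche 3.8; NH2(240°)/Et(300°) gauche 3.7; NH2(240°)/iPr(180°) gauche 3.5 → 11.0 kJ/mol.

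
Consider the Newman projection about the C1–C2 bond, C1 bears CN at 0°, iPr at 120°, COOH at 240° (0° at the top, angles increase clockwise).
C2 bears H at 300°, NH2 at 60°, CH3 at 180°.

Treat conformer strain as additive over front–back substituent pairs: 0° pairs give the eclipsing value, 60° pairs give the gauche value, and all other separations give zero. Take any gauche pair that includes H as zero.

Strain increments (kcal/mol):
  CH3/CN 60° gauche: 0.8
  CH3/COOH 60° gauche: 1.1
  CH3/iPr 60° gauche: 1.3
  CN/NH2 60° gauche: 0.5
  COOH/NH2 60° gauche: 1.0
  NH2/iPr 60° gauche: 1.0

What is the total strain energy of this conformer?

This conformer (staggered): CN(0°)/NH2(60°) gauche 0.5; iPr(120°)/NH2(60°) gauche 1.0; iPr(120°)/CH3(180°) gauche 1.3; COOH(240°)/CH3(180°) gauche 1.1 → 3.9 kcal/mol.

3.9 kcal/mol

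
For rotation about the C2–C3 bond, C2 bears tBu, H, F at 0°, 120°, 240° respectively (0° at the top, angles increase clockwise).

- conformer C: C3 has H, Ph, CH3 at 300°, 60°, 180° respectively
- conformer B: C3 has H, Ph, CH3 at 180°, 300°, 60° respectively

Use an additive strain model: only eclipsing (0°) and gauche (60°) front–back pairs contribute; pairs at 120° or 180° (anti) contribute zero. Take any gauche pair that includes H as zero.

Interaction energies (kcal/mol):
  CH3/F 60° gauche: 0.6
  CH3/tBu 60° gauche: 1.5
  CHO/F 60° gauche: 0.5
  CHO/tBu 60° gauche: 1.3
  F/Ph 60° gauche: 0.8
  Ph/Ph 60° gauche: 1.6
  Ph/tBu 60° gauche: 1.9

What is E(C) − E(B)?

-1.7 kcal/mol

C (staggered): tBu(0°)/Ph(60°) gauche 1.9; F(240°)/CH3(180°) gauche 0.6 → 2.5 kcal/mol.
B (staggered): tBu(0°)/Ph(300°) gauche 1.9; tBu(0°)/CH3(60°) gauche 1.5; F(240°)/Ph(300°) gauche 0.8 → 4.2 kcal/mol.
E(C) − E(B) = 2.5 − 4.2 = -1.7 kcal/mol.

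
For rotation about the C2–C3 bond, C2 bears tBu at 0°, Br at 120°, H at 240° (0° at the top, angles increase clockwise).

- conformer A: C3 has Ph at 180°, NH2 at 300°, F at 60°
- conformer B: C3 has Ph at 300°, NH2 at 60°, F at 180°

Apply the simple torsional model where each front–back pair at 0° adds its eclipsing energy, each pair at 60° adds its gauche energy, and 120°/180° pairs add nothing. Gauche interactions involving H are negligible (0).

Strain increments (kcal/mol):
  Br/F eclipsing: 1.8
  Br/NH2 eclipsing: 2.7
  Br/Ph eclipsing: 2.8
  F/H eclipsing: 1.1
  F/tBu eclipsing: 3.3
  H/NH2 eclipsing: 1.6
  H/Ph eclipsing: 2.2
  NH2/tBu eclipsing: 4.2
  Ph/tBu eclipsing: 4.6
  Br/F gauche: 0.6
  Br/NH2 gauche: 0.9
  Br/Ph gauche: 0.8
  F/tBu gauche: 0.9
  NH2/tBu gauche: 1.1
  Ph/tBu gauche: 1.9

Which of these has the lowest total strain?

A (staggered): tBu–NH2 gauche, tBu–F gauche, Br–Ph gauche, Br–F gauche; 1.1 + 0.9 + 0.8 + 0.6 = 3.4 kcal/mol.
B (staggered): tBu–Ph gauche, tBu–NH2 gauche, Br–NH2 gauche, Br–F gauche; 1.9 + 1.1 + 0.9 + 0.6 = 4.5 kcal/mol.
A has the lowest total (3.4 kcal/mol).

A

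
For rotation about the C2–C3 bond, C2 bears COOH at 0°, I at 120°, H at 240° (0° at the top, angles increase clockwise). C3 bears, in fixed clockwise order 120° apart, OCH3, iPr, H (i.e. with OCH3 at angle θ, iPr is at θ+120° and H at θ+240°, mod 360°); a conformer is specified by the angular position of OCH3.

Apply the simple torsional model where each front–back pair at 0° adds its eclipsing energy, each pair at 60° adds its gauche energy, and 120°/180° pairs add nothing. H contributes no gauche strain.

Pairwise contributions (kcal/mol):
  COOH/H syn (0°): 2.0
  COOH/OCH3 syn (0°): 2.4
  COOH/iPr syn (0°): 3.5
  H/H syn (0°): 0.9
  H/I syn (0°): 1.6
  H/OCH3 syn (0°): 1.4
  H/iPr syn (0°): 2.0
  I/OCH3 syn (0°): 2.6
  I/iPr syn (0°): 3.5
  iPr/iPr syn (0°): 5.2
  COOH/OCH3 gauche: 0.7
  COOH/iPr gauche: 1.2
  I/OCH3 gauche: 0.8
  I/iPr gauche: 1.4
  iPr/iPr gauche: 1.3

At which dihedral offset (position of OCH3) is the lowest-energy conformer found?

180°

OCH3 at 0° is eclipsed. COOH at 0° is eclipsed with OCH3 at 0° (2.4); I at 120° is eclipsed with iPr at 120° (3.5); H at 240° is eclipsed with H at 240° (0.9). Total 6.8 kcal/mol.
OCH3 at 60° is staggered. COOH at 0° is gauche with OCH3 at 60° (0.7); I at 120° is gauche with OCH3 at 60° (0.8); I at 120° is gauche with iPr at 180° (1.4). Total 2.9 kcal/mol.
OCH3 at 120° is eclipsed. COOH at 0° is eclipsed with H at 0° (2.0); I at 120° is eclipsed with OCH3 at 120° (2.6); H at 240° is eclipsed with iPr at 240° (2.0). Total 6.6 kcal/mol.
OCH3 at 180° is staggered. COOH at 0° is gauche with iPr at 300° (1.2); I at 120° is gauche with OCH3 at 180° (0.8). Total 2.0 kcal/mol.
OCH3 at 240° is eclipsed. COOH at 0° is eclipsed with iPr at 0° (3.5); I at 120° is eclipsed with H at 120° (1.6); H at 240° is eclipsed with OCH3 at 240° (1.4). Total 6.5 kcal/mol.
OCH3 at 300° is staggered. COOH at 0° is gauche with OCH3 at 300° (0.7); COOH at 0° is gauche with iPr at 60° (1.2); I at 120° is gauche with iPr at 60° (1.4). Total 3.3 kcal/mol.
The minimum (2.0 kcal/mol) occurs with OCH3 at 180°.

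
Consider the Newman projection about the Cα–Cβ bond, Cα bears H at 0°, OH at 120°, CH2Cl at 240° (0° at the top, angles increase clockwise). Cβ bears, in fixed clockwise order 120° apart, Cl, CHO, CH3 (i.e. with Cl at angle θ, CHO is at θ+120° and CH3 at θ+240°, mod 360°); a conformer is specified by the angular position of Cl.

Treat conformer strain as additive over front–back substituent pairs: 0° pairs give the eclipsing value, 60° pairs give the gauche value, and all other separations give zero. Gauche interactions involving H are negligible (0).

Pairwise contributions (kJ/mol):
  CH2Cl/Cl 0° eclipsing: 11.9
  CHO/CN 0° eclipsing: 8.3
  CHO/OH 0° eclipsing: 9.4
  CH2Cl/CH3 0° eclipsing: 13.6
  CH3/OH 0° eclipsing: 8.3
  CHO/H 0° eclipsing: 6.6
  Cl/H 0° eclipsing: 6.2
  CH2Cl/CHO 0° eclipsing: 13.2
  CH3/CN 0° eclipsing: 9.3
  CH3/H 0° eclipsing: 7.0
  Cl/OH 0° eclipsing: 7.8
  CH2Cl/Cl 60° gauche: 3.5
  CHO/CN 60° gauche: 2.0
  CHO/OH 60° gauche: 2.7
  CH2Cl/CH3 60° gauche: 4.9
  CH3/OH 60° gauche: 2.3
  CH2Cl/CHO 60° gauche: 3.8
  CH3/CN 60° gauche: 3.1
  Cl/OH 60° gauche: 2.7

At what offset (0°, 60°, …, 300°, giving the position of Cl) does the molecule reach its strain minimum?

180°

Cl at 0° (eclipsed): H(0°)/Cl(0°) eclipsed 6.2; OH(120°)/CHO(120°) eclipsed 9.4; CH2Cl(240°)/CH3(240°) eclipsed 13.6 → 29.2 kJ/mol.
Cl at 60° (staggered): OH(120°)/Cl(60°) gauche 2.7; OH(120°)/CHO(180°) gauche 2.7; CH2Cl(240°)/CHO(180°) gauche 3.8; CH2Cl(240°)/CH3(300°) gauche 4.9 → 14.1 kJ/mol.
Cl at 120° (eclipsed): H(0°)/CH3(0°) eclipsed 7.0; OH(120°)/Cl(120°) eclipsed 7.8; CH2Cl(240°)/CHO(240°) eclipsed 13.2 → 28.0 kJ/mol.
Cl at 180° (staggered): OH(120°)/Cl(180°) gauche 2.7; OH(120°)/CH3(60°) gauche 2.3; CH2Cl(240°)/Cl(180°) gauche 3.5; CH2Cl(240°)/CHO(300°) gauche 3.8 → 12.3 kJ/mol.
Cl at 240° (eclipsed): H(0°)/CHO(0°) eclipsed 6.6; OH(120°)/CH3(120°) eclipsed 8.3; CH2Cl(240°)/Cl(240°) eclipsed 11.9 → 26.8 kJ/mol.
Cl at 300° (staggered): OH(120°)/CHO(60°) gauche 2.7; OH(120°)/CH3(180°) gauche 2.3; CH2Cl(240°)/Cl(300°) gauche 3.5; CH2Cl(240°)/CH3(180°) gauche 4.9 → 13.4 kJ/mol.
The minimum (12.3 kJ/mol) occurs with Cl at 180°.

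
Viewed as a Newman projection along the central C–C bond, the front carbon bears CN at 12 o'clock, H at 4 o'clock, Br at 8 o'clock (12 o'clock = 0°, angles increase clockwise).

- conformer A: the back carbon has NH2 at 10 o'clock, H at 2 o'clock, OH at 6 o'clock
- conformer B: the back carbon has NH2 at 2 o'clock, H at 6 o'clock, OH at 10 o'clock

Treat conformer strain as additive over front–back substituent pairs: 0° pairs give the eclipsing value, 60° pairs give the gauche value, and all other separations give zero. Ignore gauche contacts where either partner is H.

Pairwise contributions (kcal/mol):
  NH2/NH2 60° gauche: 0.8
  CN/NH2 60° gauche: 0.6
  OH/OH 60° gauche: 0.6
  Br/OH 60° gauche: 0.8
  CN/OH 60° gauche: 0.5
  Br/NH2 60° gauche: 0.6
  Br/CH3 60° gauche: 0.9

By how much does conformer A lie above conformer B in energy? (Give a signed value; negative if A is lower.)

A (staggered): CN–NH2 gauche, Br–NH2 gauche, Br–OH gauche; 0.6 + 0.6 + 0.8 = 2.0 kcal/mol.
B (staggered): CN–NH2 gauche, CN–OH gauche, Br–OH gauche; 0.6 + 0.5 + 0.8 = 1.9 kcal/mol.
E(A) − E(B) = 2.0 − 1.9 = +0.1 kcal/mol.

+0.1 kcal/mol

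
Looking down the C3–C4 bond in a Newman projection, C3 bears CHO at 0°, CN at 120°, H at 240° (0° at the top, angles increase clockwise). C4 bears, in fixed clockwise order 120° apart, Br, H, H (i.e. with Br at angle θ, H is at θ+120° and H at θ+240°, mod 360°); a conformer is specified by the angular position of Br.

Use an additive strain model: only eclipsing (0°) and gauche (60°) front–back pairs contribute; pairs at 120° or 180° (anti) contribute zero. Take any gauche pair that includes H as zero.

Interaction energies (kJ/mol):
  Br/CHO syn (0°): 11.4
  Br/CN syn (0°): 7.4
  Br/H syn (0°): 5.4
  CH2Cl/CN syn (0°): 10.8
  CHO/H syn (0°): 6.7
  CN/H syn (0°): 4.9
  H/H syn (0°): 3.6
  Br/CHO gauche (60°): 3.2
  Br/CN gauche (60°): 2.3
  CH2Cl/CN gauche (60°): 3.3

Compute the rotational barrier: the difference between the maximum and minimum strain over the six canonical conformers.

Br at 0° (eclipsed): CHO–Br eclipsed, CN–H eclipsed, H–H eclipsed; 11.4 + 4.9 + 3.6 = 19.9 kJ/mol.
Br at 60° (staggered): CHO–Br gauche, CN–Br gauche; 3.2 + 2.3 = 5.5 kJ/mol.
Br at 120° (eclipsed): CHO–H eclipsed, CN–Br eclipsed, H–H eclipsed; 6.7 + 7.4 + 3.6 = 17.7 kJ/mol.
Br at 180° (staggered): CN–Br gauche; 2.3 = 2.3 kJ/mol.
Br at 240° (eclipsed): CHO–H eclipsed, CN–H eclipsed, H–Br eclipsed; 6.7 + 4.9 + 5.4 = 17.0 kJ/mol.
Br at 300° (staggered): CHO–Br gauche; 3.2 = 3.2 kJ/mol.
Max at 0° (19.9 kJ/mol), min at 180° (2.3 kJ/mol); barrier = 17.6 kJ/mol.

17.6 kJ/mol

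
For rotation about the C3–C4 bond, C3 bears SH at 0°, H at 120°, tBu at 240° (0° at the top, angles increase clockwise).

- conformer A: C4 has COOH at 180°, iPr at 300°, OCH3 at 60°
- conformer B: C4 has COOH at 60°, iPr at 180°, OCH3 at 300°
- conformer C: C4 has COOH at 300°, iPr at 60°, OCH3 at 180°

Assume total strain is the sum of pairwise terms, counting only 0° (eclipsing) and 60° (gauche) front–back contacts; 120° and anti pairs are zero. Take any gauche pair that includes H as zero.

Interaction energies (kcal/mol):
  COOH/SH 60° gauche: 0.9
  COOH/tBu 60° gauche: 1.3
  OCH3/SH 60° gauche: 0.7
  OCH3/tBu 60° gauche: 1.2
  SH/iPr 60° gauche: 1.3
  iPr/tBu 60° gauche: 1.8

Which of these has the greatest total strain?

A

A (staggered): SH–iPr gauche, SH–OCH3 gauche, tBu–COOH gauche, tBu–iPr gauche; 1.3 + 0.7 + 1.3 + 1.8 = 5.1 kcal/mol.
B (staggered): SH–COOH gauche, SH–OCH3 gauche, tBu–iPr gauche, tBu–OCH3 gauche; 0.9 + 0.7 + 1.8 + 1.2 = 4.6 kcal/mol.
C (staggered): SH–COOH gauche, SH–iPr gauche, tBu–COOH gauche, tBu–OCH3 gauche; 0.9 + 1.3 + 1.3 + 1.2 = 4.7 kcal/mol.
A has the highest total (5.1 kcal/mol).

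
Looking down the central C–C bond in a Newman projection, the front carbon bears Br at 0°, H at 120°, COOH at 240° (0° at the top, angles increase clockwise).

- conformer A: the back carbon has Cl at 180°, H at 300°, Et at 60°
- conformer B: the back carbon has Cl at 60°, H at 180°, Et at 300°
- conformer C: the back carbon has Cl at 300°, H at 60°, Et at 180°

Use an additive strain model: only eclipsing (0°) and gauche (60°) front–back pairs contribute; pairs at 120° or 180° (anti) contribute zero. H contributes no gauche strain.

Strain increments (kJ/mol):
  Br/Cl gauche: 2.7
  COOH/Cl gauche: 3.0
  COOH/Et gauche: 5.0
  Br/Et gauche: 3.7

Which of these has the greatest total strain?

A is staggered. Br at 0° is gauche with Et at 60° (3.7); COOH at 240° is gauche with Cl at 180° (3.0). Total 6.7 kJ/mol.
B is staggered. Br at 0° is gauche with Cl at 60° (2.7); Br at 0° is gauche with Et at 300° (3.7); COOH at 240° is gauche with Et at 300° (5.0). Total 11.4 kJ/mol.
C is staggered. Br at 0° is gauche with Cl at 300° (2.7); COOH at 240° is gauche with Cl at 300° (3.0); COOH at 240° is gauche with Et at 180° (5.0). Total 10.7 kJ/mol.
B has the highest total (11.4 kJ/mol).

B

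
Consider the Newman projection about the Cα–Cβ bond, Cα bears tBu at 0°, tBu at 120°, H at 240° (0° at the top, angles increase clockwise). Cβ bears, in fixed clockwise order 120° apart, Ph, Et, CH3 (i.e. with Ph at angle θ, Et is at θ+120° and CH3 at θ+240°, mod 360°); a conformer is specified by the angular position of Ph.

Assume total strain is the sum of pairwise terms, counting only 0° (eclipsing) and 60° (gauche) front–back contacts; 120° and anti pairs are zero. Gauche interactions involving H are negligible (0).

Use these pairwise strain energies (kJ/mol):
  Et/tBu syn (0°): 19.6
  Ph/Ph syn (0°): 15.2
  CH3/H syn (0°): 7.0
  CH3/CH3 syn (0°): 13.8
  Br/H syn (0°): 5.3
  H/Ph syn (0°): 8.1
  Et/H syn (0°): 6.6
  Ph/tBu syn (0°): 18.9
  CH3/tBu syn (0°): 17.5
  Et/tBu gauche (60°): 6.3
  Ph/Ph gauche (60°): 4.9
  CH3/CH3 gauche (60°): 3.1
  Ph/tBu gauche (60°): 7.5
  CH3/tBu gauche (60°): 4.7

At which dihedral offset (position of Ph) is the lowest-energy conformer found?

Ph at 0° (eclipsed): tBu–Ph eclipsed, tBu–Et eclipsed, H–CH3 eclipsed; 18.9 + 19.6 + 7.0 = 45.5 kJ/mol.
Ph at 60° (staggered): tBu–Ph gauche, tBu–CH3 gauche, tBu–Ph gauche, tBu–Et gauche; 7.5 + 4.7 + 7.5 + 6.3 = 26.0 kJ/mol.
Ph at 120° (eclipsed): tBu–CH3 eclipsed, tBu–Ph eclipsed, H–Et eclipsed; 17.5 + 18.9 + 6.6 = 43.0 kJ/mol.
Ph at 180° (staggered): tBu–Et gauche, tBu–CH3 gauche, tBu–Ph gauche, tBu–CH3 gauche; 6.3 + 4.7 + 7.5 + 4.7 = 23.2 kJ/mol.
Ph at 240° (eclipsed): tBu–Et eclipsed, tBu–CH3 eclipsed, H–Ph eclipsed; 19.6 + 17.5 + 8.1 = 45.2 kJ/mol.
Ph at 300° (staggered): tBu–Ph gauche, tBu–Et gauche, tBu–Et gauche, tBu–CH3 gauche; 7.5 + 6.3 + 6.3 + 4.7 = 24.8 kJ/mol.
The minimum (23.2 kJ/mol) occurs with Ph at 180°.

180°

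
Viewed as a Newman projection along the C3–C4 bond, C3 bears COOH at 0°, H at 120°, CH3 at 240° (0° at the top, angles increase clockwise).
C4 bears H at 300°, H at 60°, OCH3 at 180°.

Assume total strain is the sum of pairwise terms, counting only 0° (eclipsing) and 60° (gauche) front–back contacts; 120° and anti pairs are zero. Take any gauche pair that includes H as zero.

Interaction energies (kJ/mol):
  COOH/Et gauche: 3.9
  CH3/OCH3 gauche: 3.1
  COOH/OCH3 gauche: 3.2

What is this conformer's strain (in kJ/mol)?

This conformer is staggered. CH3 at 240° is gauche with OCH3 at 180° (3.1). Total 3.1 kJ/mol.

3.1 kJ/mol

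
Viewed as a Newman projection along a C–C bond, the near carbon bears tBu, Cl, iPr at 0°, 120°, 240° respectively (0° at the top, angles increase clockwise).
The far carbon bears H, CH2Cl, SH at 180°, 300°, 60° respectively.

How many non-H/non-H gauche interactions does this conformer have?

4

Non-H gauche pairs: tBu(0°)/CH2Cl(300°); tBu(0°)/SH(60°); Cl(120°)/SH(60°); iPr(240°)/CH2Cl(300°) — 4 interactions.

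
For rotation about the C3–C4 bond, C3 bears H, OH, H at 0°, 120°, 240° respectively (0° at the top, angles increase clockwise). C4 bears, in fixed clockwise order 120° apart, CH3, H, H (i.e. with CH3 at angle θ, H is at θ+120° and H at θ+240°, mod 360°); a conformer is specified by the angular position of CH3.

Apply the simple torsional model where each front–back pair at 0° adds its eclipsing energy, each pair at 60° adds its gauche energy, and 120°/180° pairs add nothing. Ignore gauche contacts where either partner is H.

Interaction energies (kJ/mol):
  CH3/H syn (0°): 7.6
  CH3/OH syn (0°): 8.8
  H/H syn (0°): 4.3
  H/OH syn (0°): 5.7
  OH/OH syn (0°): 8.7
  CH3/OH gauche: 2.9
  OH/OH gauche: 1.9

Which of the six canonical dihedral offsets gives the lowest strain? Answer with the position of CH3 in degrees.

CH3 at 0° (eclipsed): H(0°)/CH3(0°) eclipsed 7.6; OH(120°)/H(120°) eclipsed 5.7; H(240°)/H(240°) eclipsed 4.3 → 17.6 kJ/mol.
CH3 at 60° (staggered): OH(120°)/CH3(60°) gauche 2.9 → 2.9 kJ/mol.
CH3 at 120° (eclipsed): H(0°)/H(0°) eclipsed 4.3; OH(120°)/CH3(120°) eclipsed 8.8; H(240°)/H(240°) eclipsed 4.3 → 17.4 kJ/mol.
CH3 at 180° (staggered): OH(120°)/CH3(180°) gauche 2.9 → 2.9 kJ/mol.
CH3 at 240° (eclipsed): H(0°)/H(0°) eclipsed 4.3; OH(120°)/H(120°) eclipsed 5.7; H(240°)/CH3(240°) eclipsed 7.6 → 17.6 kJ/mol.
CH3 at 300° (staggered): no non-H gauche contacts → 0.0 kJ/mol.
The minimum (0.0 kJ/mol) occurs with CH3 at 300°.

300°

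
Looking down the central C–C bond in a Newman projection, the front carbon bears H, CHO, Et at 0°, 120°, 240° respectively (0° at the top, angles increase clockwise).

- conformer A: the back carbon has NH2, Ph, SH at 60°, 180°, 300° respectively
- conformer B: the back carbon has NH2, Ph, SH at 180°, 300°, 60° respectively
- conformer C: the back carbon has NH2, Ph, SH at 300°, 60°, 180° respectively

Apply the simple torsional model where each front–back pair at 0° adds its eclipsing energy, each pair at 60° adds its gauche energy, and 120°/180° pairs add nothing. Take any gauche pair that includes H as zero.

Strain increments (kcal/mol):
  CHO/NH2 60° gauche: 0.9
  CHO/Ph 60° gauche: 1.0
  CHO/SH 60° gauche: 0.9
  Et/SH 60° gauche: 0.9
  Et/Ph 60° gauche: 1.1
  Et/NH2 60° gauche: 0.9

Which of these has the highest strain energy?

A (staggered): CHO(120°)/NH2(60°) gauche 0.9; CHO(120°)/Ph(180°) gauche 1.0; Et(240°)/Ph(180°) gauche 1.1; Et(240°)/SH(300°) gauche 0.9 → 3.9 kcal/mol.
B (staggered): CHO(120°)/NH2(180°) gauche 0.9; CHO(120°)/SH(60°) gauche 0.9; Et(240°)/NH2(180°) gauche 0.9; Et(240°)/Ph(300°) gauche 1.1 → 3.8 kcal/mol.
C (staggered): CHO(120°)/Ph(60°) gauche 1.0; CHO(120°)/SH(180°) gauche 0.9; Et(240°)/NH2(300°) gauche 0.9; Et(240°)/SH(180°) gauche 0.9 → 3.7 kcal/mol.
A has the highest total (3.9 kcal/mol).

A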